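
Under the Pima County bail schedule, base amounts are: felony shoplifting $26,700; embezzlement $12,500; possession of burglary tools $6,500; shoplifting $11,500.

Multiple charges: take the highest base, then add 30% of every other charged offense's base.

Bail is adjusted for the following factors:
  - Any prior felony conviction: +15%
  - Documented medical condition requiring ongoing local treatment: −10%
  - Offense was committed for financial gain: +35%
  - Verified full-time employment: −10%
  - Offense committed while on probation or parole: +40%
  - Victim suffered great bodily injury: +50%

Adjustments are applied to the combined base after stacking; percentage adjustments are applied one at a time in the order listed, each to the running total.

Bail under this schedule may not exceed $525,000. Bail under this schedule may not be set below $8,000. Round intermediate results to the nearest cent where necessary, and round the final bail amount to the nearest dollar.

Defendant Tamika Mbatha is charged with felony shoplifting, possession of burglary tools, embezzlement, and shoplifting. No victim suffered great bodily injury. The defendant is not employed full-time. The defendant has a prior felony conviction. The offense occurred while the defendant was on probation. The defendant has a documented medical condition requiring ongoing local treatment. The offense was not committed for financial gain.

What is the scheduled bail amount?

Base amounts from the schedule: felony shoplifting $26,700; possession of burglary tools $6,500; embezzlement $12,500; shoplifting $11,500.
Stacking rule: highest base plus 30% of each additional charge. Highest is felony shoplifting at $26,700. Additional: $6,500 × 30% = $1,950; $12,500 × 30% = $3,750; $11,500 × 30% = $3,450. Combined base = $26,700 + $9,150 = $35,850.
Any prior felony conviction (+15%): $35,850 × 1.15 = $41,227.50.
Documented medical condition requiring ongoing local treatment (−10%): $41,227.50 × 0.9 = $37,104.75.
Offense committed while on probation or parole (+40%): $37,104.75 × 1.4 = $51,946.65.
$51,946.65 is within the $525,000 maximum.
$51,946.65 is at or above the $8,000 minimum.
Rounded to the nearest dollar: $51,947.

$51,947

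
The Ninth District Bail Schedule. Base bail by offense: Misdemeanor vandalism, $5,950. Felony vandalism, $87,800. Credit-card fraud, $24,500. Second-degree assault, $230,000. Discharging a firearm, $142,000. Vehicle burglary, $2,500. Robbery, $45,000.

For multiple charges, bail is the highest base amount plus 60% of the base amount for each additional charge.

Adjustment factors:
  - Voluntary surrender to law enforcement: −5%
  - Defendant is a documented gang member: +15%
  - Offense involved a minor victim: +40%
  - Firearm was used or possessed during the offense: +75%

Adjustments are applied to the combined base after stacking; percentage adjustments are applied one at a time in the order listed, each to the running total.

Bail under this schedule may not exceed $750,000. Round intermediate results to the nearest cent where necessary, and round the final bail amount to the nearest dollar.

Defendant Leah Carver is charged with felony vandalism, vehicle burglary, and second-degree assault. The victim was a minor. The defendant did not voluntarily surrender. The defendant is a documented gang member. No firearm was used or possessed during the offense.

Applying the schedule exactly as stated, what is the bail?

$457,530

Base amounts from the schedule: felony vandalism $87,800; vehicle burglary $2,500; second-degree assault $230,000.
Stacking rule: highest base plus 60% of each additional charge. Highest is second-degree assault at $230,000. Additional: $87,800 × 60% = $52,680; $2,500 × 60% = $1,500. Combined base = $230,000 + $54,180 = $284,180.
Defendant is a documented gang member (+15%): $284,180 × 1.15 = $326,807.
Offense involved a minor victim (+40%): $326,807 × 1.4 = $457,529.80.
$457,529.80 is within the $750,000 maximum.
Rounded to the nearest dollar: $457,530.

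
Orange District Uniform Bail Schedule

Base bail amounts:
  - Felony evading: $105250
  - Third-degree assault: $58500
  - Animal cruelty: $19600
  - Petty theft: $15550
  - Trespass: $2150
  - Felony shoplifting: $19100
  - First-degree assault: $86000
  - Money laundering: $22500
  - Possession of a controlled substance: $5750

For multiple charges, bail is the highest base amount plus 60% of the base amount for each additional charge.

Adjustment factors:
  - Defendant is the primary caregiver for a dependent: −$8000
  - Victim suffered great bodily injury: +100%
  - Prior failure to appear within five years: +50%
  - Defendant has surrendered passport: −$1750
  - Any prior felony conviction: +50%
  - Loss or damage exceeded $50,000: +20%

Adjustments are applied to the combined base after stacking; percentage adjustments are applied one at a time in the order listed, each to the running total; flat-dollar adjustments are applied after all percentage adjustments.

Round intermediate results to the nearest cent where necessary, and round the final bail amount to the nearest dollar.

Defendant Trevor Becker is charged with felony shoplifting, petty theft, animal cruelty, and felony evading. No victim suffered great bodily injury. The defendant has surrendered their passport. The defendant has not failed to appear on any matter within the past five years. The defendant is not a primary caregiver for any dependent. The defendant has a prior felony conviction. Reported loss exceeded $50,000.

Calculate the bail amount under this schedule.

Base amounts from the schedule: felony shoplifting $19100; petty theft $15550; animal cruelty $19600; felony evading $105250.
Stacking rule: highest base plus 60% of each additional charge. Highest is felony evading at $105250. Additional: $19100 × 60% = $11460; $15550 × 60% = $9330; $19600 × 60% = $11760. Combined base = $105250 + $32550 = $137800.
Any prior felony conviction (+50%): $137800 × 1.5 = $206700.
Loss or damage exceeded $50,000 (+20%): $206700 × 1.2 = $248040.
Defendant has surrendered passport (−$1750 flat): $248040 − $1750 = $246290.

$246290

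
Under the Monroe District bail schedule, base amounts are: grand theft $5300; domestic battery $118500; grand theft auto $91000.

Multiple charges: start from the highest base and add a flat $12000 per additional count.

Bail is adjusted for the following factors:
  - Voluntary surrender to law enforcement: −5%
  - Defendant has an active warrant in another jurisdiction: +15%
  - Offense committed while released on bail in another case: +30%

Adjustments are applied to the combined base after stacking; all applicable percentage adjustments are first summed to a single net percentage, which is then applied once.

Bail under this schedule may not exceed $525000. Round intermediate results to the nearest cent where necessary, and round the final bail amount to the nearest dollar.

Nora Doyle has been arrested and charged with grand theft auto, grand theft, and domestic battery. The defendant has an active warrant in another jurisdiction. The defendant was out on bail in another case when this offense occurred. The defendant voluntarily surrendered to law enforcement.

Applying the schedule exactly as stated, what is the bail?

$199500

Base amounts from the schedule: grand theft auto $91000; grand theft $5300; domestic battery $118500.
Stacking rule: highest base plus $12000 per additional charge. Highest is domestic battery at $118500; 2 additional charges → +$24000. Combined base = $142500.
Net percentage adjustment: −5% +15% +30% = +40%. $142500 × 1.4 = $199500.
$199500 is within the $525000 maximum.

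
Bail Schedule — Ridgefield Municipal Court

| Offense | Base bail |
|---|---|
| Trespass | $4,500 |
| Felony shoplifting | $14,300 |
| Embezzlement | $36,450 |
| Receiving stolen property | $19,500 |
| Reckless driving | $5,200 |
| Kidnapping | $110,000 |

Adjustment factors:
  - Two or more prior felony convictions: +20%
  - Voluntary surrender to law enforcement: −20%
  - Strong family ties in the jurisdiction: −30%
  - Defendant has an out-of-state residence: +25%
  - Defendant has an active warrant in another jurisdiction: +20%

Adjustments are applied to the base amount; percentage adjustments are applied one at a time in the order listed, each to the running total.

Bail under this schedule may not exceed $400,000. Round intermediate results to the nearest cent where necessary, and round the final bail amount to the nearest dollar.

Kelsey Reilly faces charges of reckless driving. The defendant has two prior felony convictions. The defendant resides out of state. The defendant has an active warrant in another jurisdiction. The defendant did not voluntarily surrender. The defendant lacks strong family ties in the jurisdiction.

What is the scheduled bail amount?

$9,360

Base amounts from the schedule: reckless driving $5,200.
Single charge. Combined base = $5,200.
Two or more prior felony convictions (+20%): $5,200 × 1.2 = $6,240.
Defendant has an out-of-state residence (+25%): $6,240 × 1.25 = $7,800.
Defendant has an active warrant in another jurisdiction (+20%): $7,800 × 1.2 = $9,360.
$9,360 is within the $400,000 maximum.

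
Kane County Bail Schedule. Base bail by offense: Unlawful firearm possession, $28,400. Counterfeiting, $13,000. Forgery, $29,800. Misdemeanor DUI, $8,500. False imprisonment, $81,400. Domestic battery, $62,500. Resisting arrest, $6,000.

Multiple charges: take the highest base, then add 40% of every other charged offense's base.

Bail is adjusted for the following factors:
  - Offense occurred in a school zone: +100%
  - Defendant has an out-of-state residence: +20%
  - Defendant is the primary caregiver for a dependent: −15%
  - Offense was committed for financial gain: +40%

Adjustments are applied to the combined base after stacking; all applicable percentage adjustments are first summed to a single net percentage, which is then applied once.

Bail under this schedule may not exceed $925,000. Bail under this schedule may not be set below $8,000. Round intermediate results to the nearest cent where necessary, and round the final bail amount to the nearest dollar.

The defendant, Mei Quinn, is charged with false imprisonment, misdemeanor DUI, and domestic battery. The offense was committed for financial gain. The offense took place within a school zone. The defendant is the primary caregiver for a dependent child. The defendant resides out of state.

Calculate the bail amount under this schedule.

Base amounts from the schedule: false imprisonment $81,400; misdemeanor DUI $8,500; domestic battery $62,500.
Stacking rule: highest base plus 40% of each additional charge. Highest is false imprisonment at $81,400. Additional: $8,500 × 40% = $3,400; $62,500 × 40% = $25,000. Combined base = $81,400 + $28,400 = $109,800.
Net percentage adjustment: +100% +20% −15% +40% = +145%. $109,800 × 2.45 = $269,010.
$269,010 is within the $925,000 maximum.
$269,010 is at or above the $8,000 minimum.

$269,010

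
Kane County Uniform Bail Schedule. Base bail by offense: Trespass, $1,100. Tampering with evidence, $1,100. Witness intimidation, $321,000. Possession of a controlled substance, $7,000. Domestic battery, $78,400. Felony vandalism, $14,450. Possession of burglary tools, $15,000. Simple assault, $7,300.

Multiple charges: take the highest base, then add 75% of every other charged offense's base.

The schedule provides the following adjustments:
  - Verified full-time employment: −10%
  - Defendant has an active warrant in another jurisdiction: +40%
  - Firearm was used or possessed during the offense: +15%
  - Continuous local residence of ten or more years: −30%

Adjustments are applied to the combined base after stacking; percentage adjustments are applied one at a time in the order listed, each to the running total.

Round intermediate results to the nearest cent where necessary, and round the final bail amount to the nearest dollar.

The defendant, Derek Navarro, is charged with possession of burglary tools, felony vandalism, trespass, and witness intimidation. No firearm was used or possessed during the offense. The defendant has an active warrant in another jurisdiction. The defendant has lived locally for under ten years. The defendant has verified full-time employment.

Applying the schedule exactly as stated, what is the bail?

Base amounts from the schedule: possession of burglary tools $15,000; felony vandalism $14,450; trespass $1,100; witness intimidation $321,000.
Stacking rule: highest base plus 75% of each additional charge. Highest is witness intimidation at $321,000. Additional: $15,000 × 75% = $11,250; $14,450 × 75% = $10,837.50; $1,100 × 75% = $825. Combined base = $321,000 + $22,912.50 = $343,912.50.
Verified full-time employment (−10%): $343,912.50 × 0.9 = $309,521.25.
Defendant has an active warrant in another jurisdiction (+40%): $309,521.25 × 1.4 = $433,329.75.
Rounded to the nearest dollar: $433,330.

$433,330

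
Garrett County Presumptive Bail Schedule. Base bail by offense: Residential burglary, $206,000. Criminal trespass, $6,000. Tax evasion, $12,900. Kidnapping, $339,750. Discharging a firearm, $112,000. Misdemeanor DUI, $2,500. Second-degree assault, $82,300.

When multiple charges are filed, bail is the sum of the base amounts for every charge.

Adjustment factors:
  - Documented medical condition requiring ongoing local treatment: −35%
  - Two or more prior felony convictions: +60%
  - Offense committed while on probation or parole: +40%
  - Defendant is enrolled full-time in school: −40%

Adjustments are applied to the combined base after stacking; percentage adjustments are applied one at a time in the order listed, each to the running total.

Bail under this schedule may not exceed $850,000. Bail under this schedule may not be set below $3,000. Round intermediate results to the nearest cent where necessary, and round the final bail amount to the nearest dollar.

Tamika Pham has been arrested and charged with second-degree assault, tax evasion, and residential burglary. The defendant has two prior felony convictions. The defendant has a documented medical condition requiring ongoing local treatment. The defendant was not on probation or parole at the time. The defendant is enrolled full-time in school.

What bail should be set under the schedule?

$187,949

Base amounts from the schedule: second-degree assault $82,300; tax evasion $12,900; residential burglary $206,000.
Stacking rule: sum of all bases. $82,300 + $12,900 + $206,000 = $301,200.
Documented medical condition requiring ongoing local treatment (−35%): $301,200 × 0.65 = $195,780.
Two or more prior felony convictions (+60%): $195,780 × 1.6 = $313,248.
Defendant is enrolled full-time in school (−40%): $313,248 × 0.6 = $187,948.80.
$187,948.80 is within the $850,000 maximum.
$187,948.80 is at or above the $3,000 minimum.
Rounded to the nearest dollar: $187,949.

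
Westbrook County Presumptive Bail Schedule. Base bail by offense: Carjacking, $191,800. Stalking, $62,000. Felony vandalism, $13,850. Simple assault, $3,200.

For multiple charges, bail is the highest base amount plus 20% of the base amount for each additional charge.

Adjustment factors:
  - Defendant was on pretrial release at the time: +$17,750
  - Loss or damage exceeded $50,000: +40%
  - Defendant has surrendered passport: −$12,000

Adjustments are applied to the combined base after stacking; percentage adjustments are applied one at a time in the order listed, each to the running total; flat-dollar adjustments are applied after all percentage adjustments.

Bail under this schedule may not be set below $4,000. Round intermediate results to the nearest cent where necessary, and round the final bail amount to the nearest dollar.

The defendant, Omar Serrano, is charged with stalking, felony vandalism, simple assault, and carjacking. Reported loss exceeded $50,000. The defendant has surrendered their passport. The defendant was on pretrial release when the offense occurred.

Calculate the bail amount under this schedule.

Base amounts from the schedule: stalking $62,000; felony vandalism $13,850; simple assault $3,200; carjacking $191,800.
Stacking rule: highest base plus 20% of each additional charge. Highest is carjacking at $191,800. Additional: $62,000 × 20% = $12,400; $13,850 × 20% = $2,770; $3,200 × 20% = $640. Combined base = $191,800 + $15,810 = $207,610.
Loss or damage exceeded $50,000 (+40%): $207,610 × 1.4 = $290,654.
Defendant was on pretrial release at the time (+$17,750 flat): $290,654 + $17,750 = $308,404.
Defendant has surrendered passport (−$12,000 flat): $308,404 − $12,000 = $296,404.
$296,404 is at or above the $4,000 minimum.

$296,404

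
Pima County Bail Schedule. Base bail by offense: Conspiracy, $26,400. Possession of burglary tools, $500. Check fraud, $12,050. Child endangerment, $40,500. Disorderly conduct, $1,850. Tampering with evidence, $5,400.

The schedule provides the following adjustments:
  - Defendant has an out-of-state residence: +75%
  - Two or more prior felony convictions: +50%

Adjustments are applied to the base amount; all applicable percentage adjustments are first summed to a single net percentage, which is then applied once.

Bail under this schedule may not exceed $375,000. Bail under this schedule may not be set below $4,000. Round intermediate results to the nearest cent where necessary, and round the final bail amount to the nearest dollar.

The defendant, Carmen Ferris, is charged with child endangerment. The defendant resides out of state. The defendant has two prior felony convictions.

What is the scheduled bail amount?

Base amounts from the schedule: child endangerment $40,500.
Single charge. Combined base = $40,500.
Net percentage adjustment: +75% +50% = +125%. $40,500 × 2.25 = $91,125.
$91,125 is within the $375,000 maximum.
$91,125 is at or above the $4,000 minimum.

$91,125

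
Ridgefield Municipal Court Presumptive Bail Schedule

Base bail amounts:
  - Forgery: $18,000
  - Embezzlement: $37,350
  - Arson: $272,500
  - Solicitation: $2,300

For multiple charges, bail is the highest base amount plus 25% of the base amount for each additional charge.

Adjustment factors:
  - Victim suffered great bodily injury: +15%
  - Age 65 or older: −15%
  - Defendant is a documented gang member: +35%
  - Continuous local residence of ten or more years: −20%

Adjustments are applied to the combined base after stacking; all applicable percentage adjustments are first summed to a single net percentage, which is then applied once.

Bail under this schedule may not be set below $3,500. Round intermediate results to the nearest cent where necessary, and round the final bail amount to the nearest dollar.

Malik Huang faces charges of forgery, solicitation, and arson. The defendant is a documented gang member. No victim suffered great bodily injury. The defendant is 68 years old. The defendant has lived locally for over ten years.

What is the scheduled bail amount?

$277,575

Base amounts from the schedule: forgery $18,000; solicitation $2,300; arson $272,500.
Stacking rule: highest base plus 25% of each additional charge. Highest is arson at $272,500. Additional: $18,000 × 25% = $4,500; $2,300 × 25% = $575. Combined base = $272,500 + $5,075 = $277,575.
Net percentage adjustment: −15% +35% −20% = +0%. $277,575 × 1 = $277,575.
$277,575 is at or above the $3,500 minimum.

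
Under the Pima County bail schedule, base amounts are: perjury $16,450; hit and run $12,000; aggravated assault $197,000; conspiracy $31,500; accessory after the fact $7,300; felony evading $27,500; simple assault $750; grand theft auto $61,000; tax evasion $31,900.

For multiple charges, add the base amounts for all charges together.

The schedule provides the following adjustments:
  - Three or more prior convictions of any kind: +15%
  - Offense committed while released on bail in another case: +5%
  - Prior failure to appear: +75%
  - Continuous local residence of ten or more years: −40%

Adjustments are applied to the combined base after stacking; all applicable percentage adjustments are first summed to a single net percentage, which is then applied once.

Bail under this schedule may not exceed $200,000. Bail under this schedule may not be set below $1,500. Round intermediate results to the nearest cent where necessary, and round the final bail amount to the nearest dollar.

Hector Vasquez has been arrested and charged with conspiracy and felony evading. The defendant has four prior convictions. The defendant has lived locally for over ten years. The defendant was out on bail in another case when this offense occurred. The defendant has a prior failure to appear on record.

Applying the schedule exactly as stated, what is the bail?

$91,450

Base amounts from the schedule: conspiracy $31,500; felony evading $27,500.
Stacking rule: sum of all bases. $31,500 + $27,500 = $59,000.
Net percentage adjustment: +15% +5% +75% −40% = +55%. $59,000 × 1.55 = $91,450.
$91,450 is within the $200,000 maximum.
$91,450 is at or above the $1,500 minimum.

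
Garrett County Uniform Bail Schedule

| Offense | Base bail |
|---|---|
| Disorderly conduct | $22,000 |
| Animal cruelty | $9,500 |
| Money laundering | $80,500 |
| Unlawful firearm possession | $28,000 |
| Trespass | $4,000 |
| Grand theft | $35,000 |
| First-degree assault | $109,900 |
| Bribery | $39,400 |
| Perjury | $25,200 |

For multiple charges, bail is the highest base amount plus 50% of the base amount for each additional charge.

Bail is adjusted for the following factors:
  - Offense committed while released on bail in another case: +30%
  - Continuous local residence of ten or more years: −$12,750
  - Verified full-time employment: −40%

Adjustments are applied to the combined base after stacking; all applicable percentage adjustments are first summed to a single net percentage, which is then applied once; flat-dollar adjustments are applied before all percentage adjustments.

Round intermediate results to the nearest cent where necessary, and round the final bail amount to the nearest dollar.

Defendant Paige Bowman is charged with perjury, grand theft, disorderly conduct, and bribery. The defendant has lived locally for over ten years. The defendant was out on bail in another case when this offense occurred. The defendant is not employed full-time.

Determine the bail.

Base amounts from the schedule: perjury $25,200; grand theft $35,000; disorderly conduct $22,000; bribery $39,400.
Stacking rule: highest base plus 50% of each additional charge. Highest is bribery at $39,400. Additional: $25,200 × 50% = $12,600; $35,000 × 50% = $17,500; $22,000 × 50% = $11,000. Combined base = $39,400 + $41,100 = $80,500.
Continuous local residence of ten or more years (−$12,750 flat): $80,500 − $12,750 = $67,750.
Offense committed while released on bail in another case (+30%): $67,750 × 1.3 = $88,075.

$88,075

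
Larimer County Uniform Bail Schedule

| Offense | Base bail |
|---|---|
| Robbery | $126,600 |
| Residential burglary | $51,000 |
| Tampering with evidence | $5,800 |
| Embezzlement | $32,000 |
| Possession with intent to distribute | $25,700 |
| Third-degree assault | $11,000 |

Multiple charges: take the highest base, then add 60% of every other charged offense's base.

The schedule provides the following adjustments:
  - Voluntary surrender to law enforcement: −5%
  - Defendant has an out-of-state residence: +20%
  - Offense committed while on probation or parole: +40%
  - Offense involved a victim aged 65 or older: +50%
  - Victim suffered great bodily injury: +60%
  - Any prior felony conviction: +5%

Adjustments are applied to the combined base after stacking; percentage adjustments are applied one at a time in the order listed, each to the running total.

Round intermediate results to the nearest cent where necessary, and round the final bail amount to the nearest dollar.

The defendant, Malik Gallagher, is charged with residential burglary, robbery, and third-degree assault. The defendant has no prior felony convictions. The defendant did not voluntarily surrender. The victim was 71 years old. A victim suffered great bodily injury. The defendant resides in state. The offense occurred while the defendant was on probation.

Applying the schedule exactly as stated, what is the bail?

Base amounts from the schedule: residential burglary $51,000; robbery $126,600; third-degree assault $11,000.
Stacking rule: highest base plus 60% of each additional charge. Highest is robbery at $126,600. Additional: $51,000 × 60% = $30,600; $11,000 × 60% = $6,600. Combined base = $126,600 + $37,200 = $163,800.
Offense committed while on probation or parole (+40%): $163,800 × 1.4 = $229,320.
Offense involved a victim aged 65 or older (+50%): $229,320 × 1.5 = $343,980.
Victim suffered great bodily injury (+60%): $343,980 × 1.6 = $550,368.

$550,368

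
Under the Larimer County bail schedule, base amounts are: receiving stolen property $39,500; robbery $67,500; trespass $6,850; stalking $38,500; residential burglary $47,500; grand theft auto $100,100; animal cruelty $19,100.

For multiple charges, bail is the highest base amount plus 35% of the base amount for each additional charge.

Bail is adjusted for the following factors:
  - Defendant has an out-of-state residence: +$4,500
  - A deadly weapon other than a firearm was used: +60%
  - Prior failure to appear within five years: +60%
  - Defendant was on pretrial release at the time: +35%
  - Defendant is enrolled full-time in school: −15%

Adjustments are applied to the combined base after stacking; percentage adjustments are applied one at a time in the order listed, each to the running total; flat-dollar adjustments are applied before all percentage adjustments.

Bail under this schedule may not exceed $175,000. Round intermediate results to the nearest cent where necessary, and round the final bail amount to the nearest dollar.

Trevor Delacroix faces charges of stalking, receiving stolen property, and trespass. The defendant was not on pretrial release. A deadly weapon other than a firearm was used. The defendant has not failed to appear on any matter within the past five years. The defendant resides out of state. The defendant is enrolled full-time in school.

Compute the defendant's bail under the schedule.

Base amounts from the schedule: stalking $38,500; receiving stolen property $39,500; trespass $6,850.
Stacking rule: highest base plus 35% of each additional charge. Highest is receiving stolen property at $39,500. Additional: $38,500 × 35% = $13,475; $6,850 × 35% = $2,397.50. Combined base = $39,500 + $15,872.50 = $55,372.50.
Defendant has an out-of-state residence (+$4,500 flat): $55,372.50 + $4,500 = $59,872.50.
A deadly weapon other than a firearm was used (+60%): $59,872.50 × 1.6 = $95,796.
Defendant is enrolled full-time in school (−15%): $95,796 × 0.85 = $81,426.60.
$81,426.60 is within the $175,000 maximum.
Rounded to the nearest dollar: $81,427.

$81,427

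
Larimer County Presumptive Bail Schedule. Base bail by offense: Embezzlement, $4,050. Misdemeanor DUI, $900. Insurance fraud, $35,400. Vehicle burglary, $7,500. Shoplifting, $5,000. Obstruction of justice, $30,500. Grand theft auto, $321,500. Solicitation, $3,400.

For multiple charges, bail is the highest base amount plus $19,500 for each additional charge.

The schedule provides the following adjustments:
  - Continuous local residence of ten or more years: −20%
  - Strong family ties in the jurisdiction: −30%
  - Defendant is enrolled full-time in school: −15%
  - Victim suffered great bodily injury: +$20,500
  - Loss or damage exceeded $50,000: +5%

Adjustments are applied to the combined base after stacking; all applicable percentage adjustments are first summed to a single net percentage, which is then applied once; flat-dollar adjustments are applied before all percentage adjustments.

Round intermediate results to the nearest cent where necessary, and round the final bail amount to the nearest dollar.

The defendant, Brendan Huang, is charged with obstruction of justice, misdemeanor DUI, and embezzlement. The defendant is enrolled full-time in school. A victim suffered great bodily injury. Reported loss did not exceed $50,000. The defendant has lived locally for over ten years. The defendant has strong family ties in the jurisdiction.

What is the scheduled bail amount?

$31,500

Base amounts from the schedule: obstruction of justice $30,500; misdemeanor DUI $900; embezzlement $4,050.
Stacking rule: highest base plus $19,500 per additional charge. Highest is obstruction of justice at $30,500; 2 additional charges → +$39,000. Combined base = $69,500.
Victim suffered great bodily injury (+$20,500 flat): $69,500 + $20,500 = $90,000.
Net percentage adjustment: −20% −30% −15% = −65%. $90,000 × 0.35 = $31,500.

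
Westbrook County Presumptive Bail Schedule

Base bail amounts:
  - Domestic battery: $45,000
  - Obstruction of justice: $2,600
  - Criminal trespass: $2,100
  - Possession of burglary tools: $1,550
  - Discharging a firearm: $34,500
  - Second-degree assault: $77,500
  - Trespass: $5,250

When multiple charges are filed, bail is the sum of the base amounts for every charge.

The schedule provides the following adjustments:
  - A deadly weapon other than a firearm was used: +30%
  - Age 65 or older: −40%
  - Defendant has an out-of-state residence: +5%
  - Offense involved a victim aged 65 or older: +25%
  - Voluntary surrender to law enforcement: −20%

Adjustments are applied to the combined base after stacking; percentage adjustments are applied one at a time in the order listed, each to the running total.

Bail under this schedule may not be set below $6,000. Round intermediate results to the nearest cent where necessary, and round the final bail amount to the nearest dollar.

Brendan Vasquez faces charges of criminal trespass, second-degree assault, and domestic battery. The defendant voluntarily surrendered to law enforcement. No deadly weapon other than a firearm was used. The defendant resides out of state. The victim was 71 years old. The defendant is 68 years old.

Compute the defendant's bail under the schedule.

Base amounts from the schedule: criminal trespass $2,100; second-degree assault $77,500; domestic battery $45,000.
Stacking rule: sum of all bases. $2,100 + $77,500 + $45,000 = $124,600.
Age 65 or older (−40%): $124,600 × 0.6 = $74,760.
Defendant has an out-of-state residence (+5%): $74,760 × 1.05 = $78,498.
Offense involved a victim aged 65 or older (+25%): $78,498 × 1.25 = $98,122.50.
Voluntary surrender to law enforcement (−20%): $98,122.50 × 0.8 = $78,498.
$78,498 is at or above the $6,000 minimum.

$78,498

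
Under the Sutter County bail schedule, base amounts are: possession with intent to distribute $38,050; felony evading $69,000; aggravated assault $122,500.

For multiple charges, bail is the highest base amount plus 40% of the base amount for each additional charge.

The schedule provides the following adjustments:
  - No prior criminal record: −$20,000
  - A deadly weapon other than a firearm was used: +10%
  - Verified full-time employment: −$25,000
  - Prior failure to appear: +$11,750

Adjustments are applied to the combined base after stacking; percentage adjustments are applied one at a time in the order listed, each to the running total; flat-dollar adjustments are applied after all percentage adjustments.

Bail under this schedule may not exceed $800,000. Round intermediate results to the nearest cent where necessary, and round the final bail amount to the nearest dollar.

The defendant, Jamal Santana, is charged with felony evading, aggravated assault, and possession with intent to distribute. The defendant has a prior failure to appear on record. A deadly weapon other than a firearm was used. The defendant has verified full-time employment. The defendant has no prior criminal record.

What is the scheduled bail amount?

Base amounts from the schedule: felony evading $69,000; aggravated assault $122,500; possession with intent to distribute $38,050.
Stacking rule: highest base plus 40% of each additional charge. Highest is aggravated assault at $122,500. Additional: $69,000 × 40% = $27,600; $38,050 × 40% = $15,220. Combined base = $122,500 + $42,820 = $165,320.
A deadly weapon other than a firearm was used (+10%): $165,320 × 1.1 = $181,852.
No prior criminal record (−$20,000 flat): $181,852 − $20,000 = $161,852.
Verified full-time employment (−$25,000 flat): $161,852 − $25,000 = $136,852.
Prior failure to appear (+$11,750 flat): $136,852 + $11,750 = $148,602.
$148,602 is within the $800,000 maximum.

$148,602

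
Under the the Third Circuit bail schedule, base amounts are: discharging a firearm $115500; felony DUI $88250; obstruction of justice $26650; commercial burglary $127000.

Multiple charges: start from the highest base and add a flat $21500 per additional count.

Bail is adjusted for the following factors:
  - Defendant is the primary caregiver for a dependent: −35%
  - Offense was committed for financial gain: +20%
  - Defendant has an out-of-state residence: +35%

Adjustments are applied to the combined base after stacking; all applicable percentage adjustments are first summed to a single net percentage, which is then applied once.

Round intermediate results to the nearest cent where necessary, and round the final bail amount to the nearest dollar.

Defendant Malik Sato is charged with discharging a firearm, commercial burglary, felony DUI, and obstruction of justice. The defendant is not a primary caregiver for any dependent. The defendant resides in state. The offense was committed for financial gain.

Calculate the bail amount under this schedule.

$229800

Base amounts from the schedule: discharging a firearm $115500; commercial burglary $127000; felony DUI $88250; obstruction of justice $26650.
Stacking rule: highest base plus $21500 per additional charge. Highest is commercial burglary at $127000; 3 additional charges → +$64500. Combined base = $191500.
Offense was committed for financial gain (+20%): $191500 × 1.2 = $229800.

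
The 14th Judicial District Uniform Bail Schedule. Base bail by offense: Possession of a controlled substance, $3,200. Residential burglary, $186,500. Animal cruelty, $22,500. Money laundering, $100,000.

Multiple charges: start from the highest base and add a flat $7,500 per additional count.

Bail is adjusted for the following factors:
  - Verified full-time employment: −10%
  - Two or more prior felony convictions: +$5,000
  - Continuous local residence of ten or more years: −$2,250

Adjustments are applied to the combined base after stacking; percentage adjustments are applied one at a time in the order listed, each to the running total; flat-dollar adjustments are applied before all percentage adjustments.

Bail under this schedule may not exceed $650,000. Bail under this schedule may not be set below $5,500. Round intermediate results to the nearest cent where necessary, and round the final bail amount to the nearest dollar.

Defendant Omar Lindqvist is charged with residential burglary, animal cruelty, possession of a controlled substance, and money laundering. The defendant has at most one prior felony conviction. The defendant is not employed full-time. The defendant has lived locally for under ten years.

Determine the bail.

Base amounts from the schedule: residential burglary $186,500; animal cruelty $22,500; possession of a controlled substance $3,200; money laundering $100,000.
Stacking rule: highest base plus $7,500 per additional charge. Highest is residential burglary at $186,500; 3 additional charges → +$22,500. Combined base = $209,000.
No adjustment factors apply to this defendant.
$209,000 is within the $650,000 maximum.
$209,000 is at or above the $5,500 minimum.

$209,000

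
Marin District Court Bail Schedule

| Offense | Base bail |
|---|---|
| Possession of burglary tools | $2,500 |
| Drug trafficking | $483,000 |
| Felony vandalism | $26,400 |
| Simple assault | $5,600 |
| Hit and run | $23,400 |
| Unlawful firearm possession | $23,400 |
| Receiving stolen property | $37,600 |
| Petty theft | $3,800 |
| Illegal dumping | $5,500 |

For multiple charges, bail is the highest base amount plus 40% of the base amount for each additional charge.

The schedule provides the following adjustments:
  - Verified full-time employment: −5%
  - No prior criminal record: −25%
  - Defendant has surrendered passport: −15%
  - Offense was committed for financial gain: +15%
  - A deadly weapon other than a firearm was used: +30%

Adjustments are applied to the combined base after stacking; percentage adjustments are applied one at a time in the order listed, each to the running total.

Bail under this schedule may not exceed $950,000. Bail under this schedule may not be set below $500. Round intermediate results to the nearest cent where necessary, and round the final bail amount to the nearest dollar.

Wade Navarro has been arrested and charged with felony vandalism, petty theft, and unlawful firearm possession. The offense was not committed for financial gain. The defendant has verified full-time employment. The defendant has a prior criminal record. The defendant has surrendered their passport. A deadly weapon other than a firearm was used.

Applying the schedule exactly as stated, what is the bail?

Base amounts from the schedule: felony vandalism $26,400; petty theft $3,800; unlawful firearm possession $23,400.
Stacking rule: highest base plus 40% of each additional charge. Highest is felony vandalism at $26,400. Additional: $3,800 × 40% = $1,520; $23,400 × 40% = $9,360. Combined base = $26,400 + $10,880 = $37,280.
Verified full-time employment (−5%): $37,280 × 0.95 = $35,416.
Defendant has surrendered passport (−15%): $35,416 × 0.85 = $30,103.60.
A deadly weapon other than a firearm was used (+30%): $30,103.60 × 1.3 = $39,134.68.
$39,134.68 is within the $950,000 maximum.
$39,134.68 is at or above the $500 minimum.
Rounded to the nearest dollar: $39,135.

$39,135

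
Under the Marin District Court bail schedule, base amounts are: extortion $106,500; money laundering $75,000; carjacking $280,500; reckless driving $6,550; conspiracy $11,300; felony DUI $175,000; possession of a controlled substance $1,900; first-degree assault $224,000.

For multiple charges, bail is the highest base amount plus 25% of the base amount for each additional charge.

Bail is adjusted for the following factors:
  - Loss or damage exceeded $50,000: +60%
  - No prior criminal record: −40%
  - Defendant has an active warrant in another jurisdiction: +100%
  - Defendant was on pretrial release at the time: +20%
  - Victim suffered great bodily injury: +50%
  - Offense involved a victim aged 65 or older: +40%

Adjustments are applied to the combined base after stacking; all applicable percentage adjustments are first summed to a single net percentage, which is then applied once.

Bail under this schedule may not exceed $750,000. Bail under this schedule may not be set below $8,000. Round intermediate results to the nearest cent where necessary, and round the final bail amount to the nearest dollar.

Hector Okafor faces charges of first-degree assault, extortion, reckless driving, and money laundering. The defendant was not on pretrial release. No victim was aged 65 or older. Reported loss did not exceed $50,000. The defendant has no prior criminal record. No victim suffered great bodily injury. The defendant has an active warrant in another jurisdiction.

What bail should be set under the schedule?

Base amounts from the schedule: first-degree assault $224,000; extortion $106,500; reckless driving $6,550; money laundering $75,000.
Stacking rule: highest base plus 25% of each additional charge. Highest is first-degree assault at $224,000. Additional: $106,500 × 25% = $26,625; $6,550 × 25% = $1,637.50; $75,000 × 25% = $18,750. Combined base = $224,000 + $47,012.50 = $271,012.50.
Net percentage adjustment: −40% +100% = +60%. $271,012.50 × 1.6 = $433,620.
$433,620 is within the $750,000 maximum.
$433,620 is at or above the $8,000 minimum.

$433,620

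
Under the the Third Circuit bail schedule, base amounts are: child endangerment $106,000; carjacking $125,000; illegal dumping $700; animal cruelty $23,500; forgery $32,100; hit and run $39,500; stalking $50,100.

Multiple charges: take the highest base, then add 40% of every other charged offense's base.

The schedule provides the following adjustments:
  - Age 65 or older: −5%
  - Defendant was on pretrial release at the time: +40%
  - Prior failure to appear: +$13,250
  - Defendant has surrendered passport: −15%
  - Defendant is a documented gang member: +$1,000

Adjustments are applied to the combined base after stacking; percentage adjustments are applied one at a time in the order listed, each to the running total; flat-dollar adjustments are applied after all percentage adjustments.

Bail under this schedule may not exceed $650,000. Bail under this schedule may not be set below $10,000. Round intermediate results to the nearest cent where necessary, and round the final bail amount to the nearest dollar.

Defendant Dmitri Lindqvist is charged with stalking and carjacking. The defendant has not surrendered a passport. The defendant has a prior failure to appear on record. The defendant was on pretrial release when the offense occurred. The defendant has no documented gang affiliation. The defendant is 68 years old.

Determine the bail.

Base amounts from the schedule: stalking $50,100; carjacking $125,000.
Stacking rule: highest base plus 40% of each additional charge. Highest is carjacking at $125,000. Additional: $50,100 × 40% = $20,040. Combined base = $125,000 + $20,040 = $145,040.
Age 65 or older (−5%): $145,040 × 0.95 = $137,788.
Defendant was on pretrial release at the time (+40%): $137,788 × 1.4 = $192,903.20.
Prior failure to appear (+$13,250 flat): $192,903.20 + $13,250 = $206,153.20.
$206,153.20 is within the $650,000 maximum.
$206,153.20 is at or above the $10,000 minimum.
Rounded to the nearest dollar: $206,153.

$206,153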